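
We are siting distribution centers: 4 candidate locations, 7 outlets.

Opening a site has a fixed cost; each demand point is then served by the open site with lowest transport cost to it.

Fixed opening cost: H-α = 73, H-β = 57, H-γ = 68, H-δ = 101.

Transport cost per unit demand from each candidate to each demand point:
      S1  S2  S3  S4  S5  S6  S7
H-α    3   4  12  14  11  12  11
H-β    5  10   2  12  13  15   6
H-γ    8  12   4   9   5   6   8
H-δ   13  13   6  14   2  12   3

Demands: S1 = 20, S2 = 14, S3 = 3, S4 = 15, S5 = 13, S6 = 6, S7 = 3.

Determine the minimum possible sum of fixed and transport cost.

529

Open {H-α, H-γ}: assign each demand point to its cheapest open site.
  S1→H-α 20×3=60, S2→H-α 14×4=56, S3→H-γ 3×4=12, S4→H-γ 15×9=135, S5→H-γ 13×5=65, S6→H-γ 6×6=36, S7→H-γ 3×8=24
  transport cost 388, fixed 141 → total 529.
Compare {H-α, H-β, H-γ}: transport cost 376 + fixed 198 = 574.
Compare {H-α, H-γ, H-δ}: transport cost 334 + fixed 242 = 576.
Compare {H-α, H-δ}: transport cost 451 + fixed 174 = 625.
All other subsets cost ≥ 574. Minimum total cost: 529.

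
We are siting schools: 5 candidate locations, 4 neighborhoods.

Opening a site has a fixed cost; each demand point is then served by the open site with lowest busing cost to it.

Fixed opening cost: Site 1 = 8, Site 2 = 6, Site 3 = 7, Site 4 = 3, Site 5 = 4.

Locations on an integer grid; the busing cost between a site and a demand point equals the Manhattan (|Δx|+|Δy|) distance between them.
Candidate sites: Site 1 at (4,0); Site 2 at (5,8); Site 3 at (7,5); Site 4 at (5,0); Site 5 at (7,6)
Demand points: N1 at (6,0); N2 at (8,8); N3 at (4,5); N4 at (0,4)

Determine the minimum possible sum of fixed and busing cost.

24

Open {Site 4, Site 5}: assign each demand point to its cheapest open site.
  N1→Site 4 1, N2→Site 5 3, N3→Site 5 4, N4→Site 4 9
  busing cost 17, fixed 7 → total 24.
Compare {Site 2, Site 4}: busing cost 17 + fixed 9 = 26.
Compare {Site 3, Site 4}: busing cost 16 + fixed 10 = 26.
Compare {Site 5}: busing cost 23 + fixed 4 = 27.
All other subsets cost ≥ 26. Minimum total cost: 24.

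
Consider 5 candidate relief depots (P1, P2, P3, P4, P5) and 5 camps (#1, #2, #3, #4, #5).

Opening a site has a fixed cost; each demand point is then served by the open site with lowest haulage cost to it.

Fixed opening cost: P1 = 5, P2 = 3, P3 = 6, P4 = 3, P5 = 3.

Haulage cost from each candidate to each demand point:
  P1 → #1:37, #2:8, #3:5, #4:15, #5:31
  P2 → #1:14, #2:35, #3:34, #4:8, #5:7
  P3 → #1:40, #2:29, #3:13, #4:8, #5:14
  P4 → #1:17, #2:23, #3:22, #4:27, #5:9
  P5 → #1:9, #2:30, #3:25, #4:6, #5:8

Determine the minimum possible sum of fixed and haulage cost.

44

Open {P1, P5}: assign each demand point to its cheapest open site.
  #1→P5 9, #2→P1 8, #3→P1 5, #4→P5 6, #5→P5 8
  haulage cost 36, fixed 8 → total 44.
Compare {P1, P2, P5}: haulage cost 35 + fixed 11 = 46.
Compare {P1, P4, P5}: haulage cost 36 + fixed 11 = 47.
Compare {P1, P2, P4, P5}: haulage cost 35 + fixed 14 = 49.
All other subsets cost ≥ 46. Minimum total cost: 44.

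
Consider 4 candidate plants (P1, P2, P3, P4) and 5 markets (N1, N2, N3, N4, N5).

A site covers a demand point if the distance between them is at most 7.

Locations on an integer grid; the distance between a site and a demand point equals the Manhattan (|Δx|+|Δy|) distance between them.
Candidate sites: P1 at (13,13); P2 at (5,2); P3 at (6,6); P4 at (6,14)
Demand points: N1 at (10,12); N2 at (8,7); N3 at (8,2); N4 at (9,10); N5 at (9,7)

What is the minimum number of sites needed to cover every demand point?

Coverage sets (demand points within 7 of each site):
  P1: {N1, N4}
  P2: {N3}
  P3: {N2, N3, N4, N5}
  P4: {N1, N4}
No single site covers all 5 demand points.
But {P1, P3} covers everything, so the minimum is 2.

2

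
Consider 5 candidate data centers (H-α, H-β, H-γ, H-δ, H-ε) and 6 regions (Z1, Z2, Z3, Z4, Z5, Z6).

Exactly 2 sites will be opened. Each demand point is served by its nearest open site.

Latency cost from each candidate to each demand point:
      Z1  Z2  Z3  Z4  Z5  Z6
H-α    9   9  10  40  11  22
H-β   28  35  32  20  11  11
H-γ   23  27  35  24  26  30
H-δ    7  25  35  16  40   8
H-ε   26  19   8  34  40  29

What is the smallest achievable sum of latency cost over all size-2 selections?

Open {H-α, H-δ}.
  Z1→H-δ 7, Z2→H-α 9, Z3→H-α 10, Z4→H-δ 16, Z5→H-α 11, Z6→H-δ 8  ⇒ total 61.
Compare {H-α, H-β}: total 70.
Compare {H-α, H-γ}: total 85.
No size-2 selection does better; minimum is 61.

61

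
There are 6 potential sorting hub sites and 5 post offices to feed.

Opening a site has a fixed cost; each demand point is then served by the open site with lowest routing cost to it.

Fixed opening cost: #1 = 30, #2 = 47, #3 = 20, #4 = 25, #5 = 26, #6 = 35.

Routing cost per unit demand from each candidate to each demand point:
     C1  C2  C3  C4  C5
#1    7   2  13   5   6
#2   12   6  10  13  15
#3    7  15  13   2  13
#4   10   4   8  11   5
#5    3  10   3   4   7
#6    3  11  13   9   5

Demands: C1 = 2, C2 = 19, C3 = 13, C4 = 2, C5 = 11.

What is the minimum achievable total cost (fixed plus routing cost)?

213

Open {#1, #5}: assign each demand point to its cheapest open site.
  C1→#5 2×3=6, C2→#1 19×2=38, C3→#5 13×3=39, C4→#5 2×4=8, C5→#1 11×6=66
  routing cost 157, fixed 56 → total 213.
Compare {#1, #4, #5}: routing cost 146 + fixed 81 = 227.
Compare {#1, #3, #5}: routing cost 153 + fixed 76 = 229.
Compare {#4, #5}: routing cost 184 + fixed 51 = 235.
All other subsets cost ≥ 227. Minimum total cost: 213.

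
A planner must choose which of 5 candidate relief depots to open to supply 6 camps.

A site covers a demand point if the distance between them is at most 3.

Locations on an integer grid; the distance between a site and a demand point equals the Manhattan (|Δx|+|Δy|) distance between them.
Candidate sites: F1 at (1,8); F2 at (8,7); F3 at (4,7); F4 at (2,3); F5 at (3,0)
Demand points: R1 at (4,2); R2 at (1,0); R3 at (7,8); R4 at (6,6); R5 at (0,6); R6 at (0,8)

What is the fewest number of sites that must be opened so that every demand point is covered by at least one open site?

Coverage sets (demand points within 3 of each site):
  F1: {R5, R6}
  F2: {R3, R4}
  F3: {R4}
  F4: {R1}
  F5: {R1, R2}
No 2 sites suffice: every size-2 union leaves at least one demand point uncovered.
But {F1, F2, F5} covers everything, so the minimum is 3.

3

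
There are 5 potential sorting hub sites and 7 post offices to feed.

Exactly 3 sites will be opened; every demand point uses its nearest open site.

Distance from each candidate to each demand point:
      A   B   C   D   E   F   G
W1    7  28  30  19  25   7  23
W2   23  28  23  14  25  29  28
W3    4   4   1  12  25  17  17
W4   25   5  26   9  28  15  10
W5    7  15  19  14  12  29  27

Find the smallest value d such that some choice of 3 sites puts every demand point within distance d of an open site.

15

Open {W3, W4, W5}.
  Farthest demand point is F at distance 15 (to W4); all others are ≤ 15.
With {W1, W3, W5} the worst case is 17.
With {W2, W3, W5} the worst case is 17.
No size-3 selection achieves below 15.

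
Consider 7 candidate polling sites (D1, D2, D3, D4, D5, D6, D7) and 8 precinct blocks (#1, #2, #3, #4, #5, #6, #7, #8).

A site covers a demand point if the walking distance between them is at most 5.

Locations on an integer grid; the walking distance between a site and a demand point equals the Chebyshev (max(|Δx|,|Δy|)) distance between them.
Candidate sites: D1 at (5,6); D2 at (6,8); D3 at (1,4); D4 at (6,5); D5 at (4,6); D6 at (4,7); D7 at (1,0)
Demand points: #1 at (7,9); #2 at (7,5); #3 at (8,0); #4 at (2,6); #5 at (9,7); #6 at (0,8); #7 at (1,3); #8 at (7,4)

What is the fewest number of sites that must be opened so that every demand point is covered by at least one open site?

Coverage sets (demand points within 5 of each site):
  D1: {#1, #2, #4, #5, #6, #7, #8}
  D2: {#1, #2, #4, #5, #7, #8}
  D3: {#4, #6, #7}
  D4: {#1, #2, #3, #4, #5, #7, #8}
  D5: {#1, #2, #4, #5, #6, #7, #8}
  D6: {#1, #2, #4, #5, #6, #7, #8}
  D7: {#7}
No single site covers all 8 demand points.
But {D1, D4} covers everything, so the minimum is 2.

2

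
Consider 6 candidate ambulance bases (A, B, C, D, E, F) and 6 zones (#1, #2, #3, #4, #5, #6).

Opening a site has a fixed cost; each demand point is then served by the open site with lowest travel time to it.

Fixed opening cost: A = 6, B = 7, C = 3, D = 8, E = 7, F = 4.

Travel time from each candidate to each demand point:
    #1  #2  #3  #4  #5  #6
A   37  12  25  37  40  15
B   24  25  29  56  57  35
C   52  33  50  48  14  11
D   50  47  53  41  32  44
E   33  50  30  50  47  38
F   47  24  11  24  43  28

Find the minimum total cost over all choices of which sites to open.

116

Open {A, B, C, F}: assign each demand point to its cheapest open site.
  #1→B 24, #2→A 12, #3→F 11, #4→F 24, #5→C 14, #6→C 11
  travel time 96, fixed 20 → total 116.
Compare {A, C, F}: travel time 109 + fixed 13 = 122.
Compare {B, C, F}: travel time 108 + fixed 14 = 122.
Compare {A, B, C, E, F}: travel time 96 + fixed 27 = 123.
All other subsets cost ≥ 122. Minimum total cost: 116.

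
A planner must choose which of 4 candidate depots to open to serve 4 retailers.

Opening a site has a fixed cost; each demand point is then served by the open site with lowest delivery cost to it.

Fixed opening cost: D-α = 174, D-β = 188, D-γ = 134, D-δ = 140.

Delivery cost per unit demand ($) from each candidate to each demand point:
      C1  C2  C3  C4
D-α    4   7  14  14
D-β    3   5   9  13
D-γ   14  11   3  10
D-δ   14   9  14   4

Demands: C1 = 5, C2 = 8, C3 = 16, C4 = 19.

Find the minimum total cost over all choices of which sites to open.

Open {D-γ}: assign each demand point to its cheapest open site.
  C1→D-γ 5×14=70, C2→D-γ 8×11=88, C3→D-γ 16×3=48, C4→D-γ 19×10=190
  delivery cost 396, fixed 134 → total 530.
Compare {D-γ, D-δ}: delivery cost 266 + fixed 274 = 540.
Compare {D-δ}: delivery cost 442 + fixed 140 = 582.
Compare {D-β, D-δ}: delivery cost 275 + fixed 328 = 603.
All other subsets cost ≥ 540. Minimum total cost: 530.

530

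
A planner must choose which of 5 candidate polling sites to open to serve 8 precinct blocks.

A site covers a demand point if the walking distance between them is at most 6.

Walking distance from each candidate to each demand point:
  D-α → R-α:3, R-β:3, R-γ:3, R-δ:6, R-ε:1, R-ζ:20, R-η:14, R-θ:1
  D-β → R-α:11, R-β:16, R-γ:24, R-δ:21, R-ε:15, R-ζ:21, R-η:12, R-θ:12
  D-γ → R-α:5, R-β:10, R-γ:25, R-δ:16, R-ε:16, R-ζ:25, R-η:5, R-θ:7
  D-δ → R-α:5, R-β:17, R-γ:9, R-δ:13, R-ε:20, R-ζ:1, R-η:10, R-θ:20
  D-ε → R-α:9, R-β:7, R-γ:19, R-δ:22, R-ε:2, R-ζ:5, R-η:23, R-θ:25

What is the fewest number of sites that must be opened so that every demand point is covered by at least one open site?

3

Coverage sets (demand points within 6 of each site):
  D-α: {R-α, R-β, R-γ, R-δ, R-ε, R-θ}
  D-β: {}
  D-γ: {R-α, R-η}
  D-δ: {R-α, R-ζ}
  D-ε: {R-ε, R-ζ}
No 2 sites suffice: every size-2 union leaves at least one demand point uncovered.
But {D-α, D-γ, D-δ} covers everything, so the minimum is 3.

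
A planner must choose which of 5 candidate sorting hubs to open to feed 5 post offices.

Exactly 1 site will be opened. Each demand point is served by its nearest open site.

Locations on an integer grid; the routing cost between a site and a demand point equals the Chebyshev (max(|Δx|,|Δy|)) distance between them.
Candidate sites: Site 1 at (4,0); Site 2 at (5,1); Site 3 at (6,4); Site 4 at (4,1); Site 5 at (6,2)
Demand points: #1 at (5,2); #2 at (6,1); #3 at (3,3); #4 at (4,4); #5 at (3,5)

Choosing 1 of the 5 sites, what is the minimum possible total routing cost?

Open {Site 5}.
  #1→Site 5 1, #2→Site 5 1, #3→Site 5 3, #4→Site 5 2, #5→Site 5 3  ⇒ total 10.
Compare {Site 2}: total 11.
Compare {Site 4}: total 12.
No size-1 selection does better; minimum is 10.

10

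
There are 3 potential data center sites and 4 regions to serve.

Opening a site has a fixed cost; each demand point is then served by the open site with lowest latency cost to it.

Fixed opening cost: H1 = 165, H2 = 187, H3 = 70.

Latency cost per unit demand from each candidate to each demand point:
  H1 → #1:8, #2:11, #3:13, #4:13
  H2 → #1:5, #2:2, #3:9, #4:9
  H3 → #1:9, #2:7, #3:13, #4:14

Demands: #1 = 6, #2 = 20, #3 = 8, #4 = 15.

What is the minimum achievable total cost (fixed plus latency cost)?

464

Open {H2}: assign each demand point to its cheapest open site.
  #1→H2 6×5=30, #2→H2 20×2=40, #3→H2 8×9=72, #4→H2 15×9=135
  latency cost 277, fixed 187 → total 464.
Compare {H2, H3}: latency cost 277 + fixed 257 = 534.
Compare {H3}: latency cost 508 + fixed 70 = 578.
Compare {H1, H2}: latency cost 277 + fixed 352 = 629.
All other subsets cost ≥ 534. Minimum total cost: 464.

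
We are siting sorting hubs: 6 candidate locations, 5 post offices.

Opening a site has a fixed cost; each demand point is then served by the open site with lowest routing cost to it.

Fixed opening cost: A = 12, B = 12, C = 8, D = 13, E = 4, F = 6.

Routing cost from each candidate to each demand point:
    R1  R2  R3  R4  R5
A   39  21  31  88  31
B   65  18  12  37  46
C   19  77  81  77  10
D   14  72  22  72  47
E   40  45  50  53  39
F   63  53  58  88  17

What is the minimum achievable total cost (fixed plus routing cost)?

116

Open {B, C}: assign each demand point to its cheapest open site.
  R1→C 19, R2→B 18, R3→B 12, R4→B 37, R5→C 10
  routing cost 96, fixed 20 → total 116.
Compare {B, C, E}: routing cost 96 + fixed 24 = 120.
Compare {B, C, F}: routing cost 96 + fixed 26 = 122.
Compare {B, C, D}: routing cost 91 + fixed 33 = 124.
All other subsets cost ≥ 120. Minimum total cost: 116.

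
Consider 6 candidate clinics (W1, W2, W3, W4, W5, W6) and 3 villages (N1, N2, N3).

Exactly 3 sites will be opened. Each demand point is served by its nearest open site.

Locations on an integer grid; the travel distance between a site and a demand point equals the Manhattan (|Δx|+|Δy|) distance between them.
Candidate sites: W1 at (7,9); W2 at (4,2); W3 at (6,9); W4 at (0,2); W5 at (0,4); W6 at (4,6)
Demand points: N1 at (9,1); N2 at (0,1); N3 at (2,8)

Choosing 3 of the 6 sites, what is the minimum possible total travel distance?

11

Open {W2, W4, W6}.
  N1→W2 6, N2→W4 1, N3→W6 4  ⇒ total 11.
Compare {W2, W3, W4}: total 12.
Compare {W1, W2, W4}: total 13.
No size-3 selection does better; minimum is 11.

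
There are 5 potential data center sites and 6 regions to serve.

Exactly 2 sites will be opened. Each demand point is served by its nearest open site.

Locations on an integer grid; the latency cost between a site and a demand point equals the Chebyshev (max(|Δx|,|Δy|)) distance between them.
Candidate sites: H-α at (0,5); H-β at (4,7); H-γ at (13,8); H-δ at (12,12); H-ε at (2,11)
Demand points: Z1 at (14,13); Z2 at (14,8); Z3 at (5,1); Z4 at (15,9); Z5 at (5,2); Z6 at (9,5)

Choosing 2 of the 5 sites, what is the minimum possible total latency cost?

Open {H-α, H-γ}.
  Z1→H-γ 5, Z2→H-γ 1, Z3→H-α 5, Z4→H-γ 2, Z5→H-α 5, Z6→H-γ 4  ⇒ total 22.
Compare {H-β, H-γ}: total 23.
Compare {H-β, H-δ}: total 25.
No size-2 selection does better; minimum is 22.

22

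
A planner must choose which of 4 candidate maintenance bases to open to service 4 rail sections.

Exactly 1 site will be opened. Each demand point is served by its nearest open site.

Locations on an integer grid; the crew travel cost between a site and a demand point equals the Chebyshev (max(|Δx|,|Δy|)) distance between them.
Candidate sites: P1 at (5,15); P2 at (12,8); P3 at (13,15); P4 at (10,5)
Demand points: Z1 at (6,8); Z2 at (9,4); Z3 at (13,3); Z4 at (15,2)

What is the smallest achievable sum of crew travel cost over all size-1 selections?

Open {P4}.
  Z1→P4 4, Z2→P4 1, Z3→P4 3, Z4→P4 5  ⇒ total 13.
Compare {P2}: total 21.
Compare {P1}: total 43.
No size-1 selection does better; minimum is 13.

13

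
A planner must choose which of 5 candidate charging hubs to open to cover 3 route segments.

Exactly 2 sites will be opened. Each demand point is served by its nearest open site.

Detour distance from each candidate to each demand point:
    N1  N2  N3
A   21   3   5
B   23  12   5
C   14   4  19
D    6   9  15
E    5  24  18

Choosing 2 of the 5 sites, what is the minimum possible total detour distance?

Open {A, E}.
  N1→E 5, N2→A 3, N3→A 5  ⇒ total 13.
Compare {A, D}: total 14.
Compare {B, D}: total 20.
No size-2 selection does better; minimum is 13.

13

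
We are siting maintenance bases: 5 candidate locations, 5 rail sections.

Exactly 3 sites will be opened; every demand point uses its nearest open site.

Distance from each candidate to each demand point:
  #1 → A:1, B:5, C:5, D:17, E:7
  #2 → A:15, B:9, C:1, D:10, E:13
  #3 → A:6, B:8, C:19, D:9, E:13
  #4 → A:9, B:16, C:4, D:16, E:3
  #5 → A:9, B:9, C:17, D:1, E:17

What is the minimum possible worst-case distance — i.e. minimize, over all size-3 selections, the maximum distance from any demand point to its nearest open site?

5

Open {#1, #4, #5}.
  Farthest demand point is B at distance 5 (to #1); all others are ≤ 5.
With {#1, #2, #5} the worst case is 7.
With {#1, #3, #5} the worst case is 7.
No size-3 selection achieves below 5.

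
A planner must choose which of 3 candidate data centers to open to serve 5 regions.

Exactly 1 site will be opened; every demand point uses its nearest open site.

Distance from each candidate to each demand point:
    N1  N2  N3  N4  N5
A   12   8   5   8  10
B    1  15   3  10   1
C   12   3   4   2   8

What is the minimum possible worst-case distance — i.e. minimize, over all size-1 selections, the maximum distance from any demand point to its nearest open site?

12

Open {A}.
  Farthest demand point is N1 at distance 12 (to A); all others are ≤ 12.
With {C} the worst case is 12.
With {B} the worst case is 15.
No size-1 selection achieves below 12.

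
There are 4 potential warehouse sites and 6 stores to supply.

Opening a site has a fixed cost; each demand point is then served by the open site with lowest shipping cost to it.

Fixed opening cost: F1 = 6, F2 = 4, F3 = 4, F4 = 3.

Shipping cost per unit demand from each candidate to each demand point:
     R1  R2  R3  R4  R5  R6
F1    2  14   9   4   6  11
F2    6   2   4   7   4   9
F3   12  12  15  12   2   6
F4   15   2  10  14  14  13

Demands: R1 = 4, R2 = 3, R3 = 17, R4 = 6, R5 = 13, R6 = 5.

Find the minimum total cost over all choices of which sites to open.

Open {F1, F2, F3}: assign each demand point to its cheapest open site.
  R1→F1 4×2=8, R2→F2 3×2=6, R3→F2 17×4=68, R4→F1 6×4=24, R5→F3 13×2=26, R6→F3 5×6=30
  shipping cost 162, fixed 14 → total 176.
Compare {F1, F2, F3, F4}: shipping cost 162 + fixed 17 = 179.
Compare {F2, F3}: shipping cost 196 + fixed 8 = 204.
Compare {F2, F3, F4}: shipping cost 196 + fixed 11 = 207.
All other subsets cost ≥ 179. Minimum total cost: 176.

176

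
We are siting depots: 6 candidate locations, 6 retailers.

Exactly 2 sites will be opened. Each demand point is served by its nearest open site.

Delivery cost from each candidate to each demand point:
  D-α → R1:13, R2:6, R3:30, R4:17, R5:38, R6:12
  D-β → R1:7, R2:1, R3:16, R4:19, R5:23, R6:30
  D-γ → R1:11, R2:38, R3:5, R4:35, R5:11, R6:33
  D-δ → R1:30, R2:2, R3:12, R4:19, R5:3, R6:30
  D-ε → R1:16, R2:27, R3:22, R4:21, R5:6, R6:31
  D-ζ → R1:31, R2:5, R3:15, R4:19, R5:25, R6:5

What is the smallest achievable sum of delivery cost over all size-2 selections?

Open {D-γ, D-ζ}.
  R1→D-γ 11, R2→D-ζ 5, R3→D-γ 5, R4→D-ζ 19, R5→D-γ 11, R6→D-ζ 5  ⇒ total 56.
Compare {D-α, D-δ}: total 59.
Compare {D-α, D-γ}: total 62.
No size-2 selection does better; minimum is 56.

56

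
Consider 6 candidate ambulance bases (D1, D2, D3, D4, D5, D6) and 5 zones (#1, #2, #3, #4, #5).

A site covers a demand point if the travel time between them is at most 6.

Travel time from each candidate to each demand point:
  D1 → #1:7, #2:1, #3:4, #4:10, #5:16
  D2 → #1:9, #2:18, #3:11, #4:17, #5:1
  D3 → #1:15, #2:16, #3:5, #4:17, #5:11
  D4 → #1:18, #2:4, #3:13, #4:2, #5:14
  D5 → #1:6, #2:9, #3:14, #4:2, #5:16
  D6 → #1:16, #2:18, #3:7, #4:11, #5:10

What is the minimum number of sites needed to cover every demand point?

Coverage sets (demand points within 6 of each site):
  D1: {#2, #3}
  D2: {#5}
  D3: {#3}
  D4: {#2, #4}
  D5: {#1, #4}
  D6: {}
No 2 sites suffice: every size-2 union leaves at least one demand point uncovered.
But {D1, D2, D5} covers everything, so the minimum is 3.

3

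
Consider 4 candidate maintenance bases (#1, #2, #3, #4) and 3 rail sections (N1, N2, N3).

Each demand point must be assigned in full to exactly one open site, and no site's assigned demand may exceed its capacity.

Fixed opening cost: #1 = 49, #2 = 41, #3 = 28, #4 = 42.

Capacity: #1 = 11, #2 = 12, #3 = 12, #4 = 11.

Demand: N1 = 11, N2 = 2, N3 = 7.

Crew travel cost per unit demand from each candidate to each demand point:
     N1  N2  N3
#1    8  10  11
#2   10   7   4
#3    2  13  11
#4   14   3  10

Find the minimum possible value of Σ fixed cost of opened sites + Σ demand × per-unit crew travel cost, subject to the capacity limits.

Open {#2, #3}; cheapest assignment that respects the capacities:
  #2 (cap 12, load 9): N2, N3 — cost 2×7 + 7×4 = 42
  #3 (cap 12, load 11): N1 — cost 11×2 = 22
  Shipping 64, fixed 69 → total 133.
  Any other capacity-feasible assignment to {#2, #3} ships for at least 64.
Compare {#2, #3, #4}: its best feasible assignment gives total 167.
Compare {#3, #4}: its best feasible assignment gives total 168.
Every other set of open sites that can feasibly serve all demand totals ≥ 167 even under its best assignment. Minimum: 133.

133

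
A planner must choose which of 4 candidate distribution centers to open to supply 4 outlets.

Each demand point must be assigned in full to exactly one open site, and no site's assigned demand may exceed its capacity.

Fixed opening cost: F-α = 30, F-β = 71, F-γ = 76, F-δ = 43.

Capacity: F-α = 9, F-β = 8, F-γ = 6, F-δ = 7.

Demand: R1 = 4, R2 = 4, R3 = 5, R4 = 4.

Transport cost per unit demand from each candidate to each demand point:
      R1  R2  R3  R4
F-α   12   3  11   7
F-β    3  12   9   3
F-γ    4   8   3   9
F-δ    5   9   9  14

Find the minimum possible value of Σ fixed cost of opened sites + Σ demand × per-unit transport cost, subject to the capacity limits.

192

Open {F-α, F-β}; cheapest assignment that respects the capacities:
  F-α (cap 9, load 9): R2, R3 — cost 4×3 + 5×11 = 67
  F-β (cap 8, load 8): R1, R4 — cost 4×3 + 4×3 = 24
  Shipping 91, fixed 101 → total 192.
  Any other capacity-feasible assignment to {F-α, F-β} ships for at least 91.
Compare {F-α, F-γ, F-δ}: its best feasible assignment gives total 224.
Compare {F-α, F-β, F-δ}: its best feasible assignment gives total 225.
Every other set of open sites that can feasibly serve all demand totals ≥ 224 even under its best assignment. Minimum: 192.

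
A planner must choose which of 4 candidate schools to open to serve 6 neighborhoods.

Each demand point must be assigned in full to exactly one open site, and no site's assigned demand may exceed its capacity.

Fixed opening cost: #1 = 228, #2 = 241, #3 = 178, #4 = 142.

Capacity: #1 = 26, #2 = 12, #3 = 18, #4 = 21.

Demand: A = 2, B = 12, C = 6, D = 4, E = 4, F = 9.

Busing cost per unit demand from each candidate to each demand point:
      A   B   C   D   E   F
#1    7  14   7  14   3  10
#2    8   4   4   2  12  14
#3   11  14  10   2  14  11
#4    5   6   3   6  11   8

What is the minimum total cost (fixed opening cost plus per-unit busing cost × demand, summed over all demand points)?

Open {#3, #4}; cheapest assignment that respects the capacities:
  #3 (cap 18, load 17): D, E, F — cost 4×2 + 4×14 + 9×11 = 163
  #4 (cap 21, load 20): A, B, C — cost 2×5 + 12×6 + 6×3 = 100
  Shipping 263, fixed 320 → total 583.
  Any other capacity-feasible assignment to {#3, #4} ships for at least 263.
Compare {#1, #4}: its best feasible assignment gives total 620.
Compare {#1, #2}: its best feasible assignment gives total 731.
Every other set of open sites that can feasibly serve all demand totals ≥ 620 even under its best assignment. Minimum: 583.

583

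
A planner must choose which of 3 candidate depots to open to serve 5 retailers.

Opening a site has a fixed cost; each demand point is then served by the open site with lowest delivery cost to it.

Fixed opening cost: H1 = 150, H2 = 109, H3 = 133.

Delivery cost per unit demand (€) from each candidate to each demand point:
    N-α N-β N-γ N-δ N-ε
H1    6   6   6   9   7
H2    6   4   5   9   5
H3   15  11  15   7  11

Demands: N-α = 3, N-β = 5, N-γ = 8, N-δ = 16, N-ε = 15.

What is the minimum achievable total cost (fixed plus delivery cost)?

406

Open {H2}: assign each demand point to its cheapest open site.
  N-α→H2 3×6=18, N-β→H2 5×4=20, N-γ→H2 8×5=40, N-δ→H2 16×9=144, N-ε→H2 15×5=75
  delivery cost 297, fixed 109 → total 406.
Compare {H1}: delivery cost 345 + fixed 150 = 495.
Compare {H2, H3}: delivery cost 265 + fixed 242 = 507.
Compare {H1, H2}: delivery cost 297 + fixed 259 = 556.
All other subsets cost ≥ 495. Minimum total cost: 406.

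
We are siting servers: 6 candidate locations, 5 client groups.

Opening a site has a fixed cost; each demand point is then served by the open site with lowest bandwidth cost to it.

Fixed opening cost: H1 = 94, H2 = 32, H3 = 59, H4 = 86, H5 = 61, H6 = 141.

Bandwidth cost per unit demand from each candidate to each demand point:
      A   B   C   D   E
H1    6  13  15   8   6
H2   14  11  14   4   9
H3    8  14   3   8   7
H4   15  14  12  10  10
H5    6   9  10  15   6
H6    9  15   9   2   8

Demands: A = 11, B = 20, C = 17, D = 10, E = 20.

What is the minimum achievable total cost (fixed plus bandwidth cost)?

Open {H2, H3, H5}: assign each demand point to its cheapest open site.
  A→H5 11×6=66, B→H5 20×9=180, C→H3 17×3=51, D→H2 10×4=40, E→H5 20×6=120
  bandwidth cost 457, fixed 152 → total 609.
Compare {H3, H5}: bandwidth cost 497 + fixed 120 = 617.
Compare {H2, H3}: bandwidth cost 539 + fixed 91 = 630.
Compare {H2, H5}: bandwidth cost 576 + fixed 93 = 669.
All other subsets cost ≥ 617. Minimum total cost: 609.

609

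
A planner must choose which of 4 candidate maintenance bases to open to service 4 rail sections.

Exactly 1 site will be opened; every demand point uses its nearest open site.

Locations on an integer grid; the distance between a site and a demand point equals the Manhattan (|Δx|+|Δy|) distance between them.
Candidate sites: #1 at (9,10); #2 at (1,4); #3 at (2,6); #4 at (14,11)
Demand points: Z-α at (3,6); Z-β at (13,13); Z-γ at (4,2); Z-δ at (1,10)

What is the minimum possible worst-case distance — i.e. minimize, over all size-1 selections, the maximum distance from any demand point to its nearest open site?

Open {#1}.
  Farthest demand point is Z-γ at distance 13 (to #1); all others are ≤ 13.
With {#3} the worst case is 18.
With {#4} the worst case is 19.
No size-1 selection achieves below 13.

13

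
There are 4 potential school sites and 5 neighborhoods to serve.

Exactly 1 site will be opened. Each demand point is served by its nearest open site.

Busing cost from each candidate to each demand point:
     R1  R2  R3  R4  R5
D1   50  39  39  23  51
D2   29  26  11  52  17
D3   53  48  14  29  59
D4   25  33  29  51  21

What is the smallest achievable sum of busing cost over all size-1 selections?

Open {D2}.
  R1→D2 29, R2→D2 26, R3→D2 11, R4→D2 52, R5→D2 17  ⇒ total 135.
Compare {D4}: total 159.
Compare {D1}: total 202.
No size-1 selection does better; minimum is 135.

135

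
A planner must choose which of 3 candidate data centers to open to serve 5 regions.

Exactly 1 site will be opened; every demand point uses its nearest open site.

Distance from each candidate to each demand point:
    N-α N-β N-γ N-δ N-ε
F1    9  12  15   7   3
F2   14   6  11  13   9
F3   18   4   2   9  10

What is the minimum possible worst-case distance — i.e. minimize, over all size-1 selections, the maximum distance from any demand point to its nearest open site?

Open {F2}.
  Farthest demand point is N-α at distance 14 (to F2); all others are ≤ 14.
With {F1} the worst case is 15.
With {F3} the worst case is 18.
No size-1 selection achieves below 14.

14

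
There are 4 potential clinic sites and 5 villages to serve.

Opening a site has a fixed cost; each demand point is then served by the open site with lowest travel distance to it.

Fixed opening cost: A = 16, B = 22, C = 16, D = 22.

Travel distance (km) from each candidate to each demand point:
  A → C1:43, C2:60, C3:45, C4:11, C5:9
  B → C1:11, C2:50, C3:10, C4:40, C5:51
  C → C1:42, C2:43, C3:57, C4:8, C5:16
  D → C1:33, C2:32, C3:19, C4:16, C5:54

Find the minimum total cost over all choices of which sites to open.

Open {B, C}: assign each demand point to its cheapest open site.
  C1→B 11, C2→C 43, C3→B 10, C4→C 8, C5→C 16
  travel distance 88, fixed 38 → total 126.
Compare {A, B}: travel distance 91 + fixed 38 = 129.
Compare {A, B, D}: travel distance 73 + fixed 60 = 133.
Compare {A, B, C}: travel distance 81 + fixed 54 = 135.
All other subsets cost ≥ 129. Minimum total cost: 126.

126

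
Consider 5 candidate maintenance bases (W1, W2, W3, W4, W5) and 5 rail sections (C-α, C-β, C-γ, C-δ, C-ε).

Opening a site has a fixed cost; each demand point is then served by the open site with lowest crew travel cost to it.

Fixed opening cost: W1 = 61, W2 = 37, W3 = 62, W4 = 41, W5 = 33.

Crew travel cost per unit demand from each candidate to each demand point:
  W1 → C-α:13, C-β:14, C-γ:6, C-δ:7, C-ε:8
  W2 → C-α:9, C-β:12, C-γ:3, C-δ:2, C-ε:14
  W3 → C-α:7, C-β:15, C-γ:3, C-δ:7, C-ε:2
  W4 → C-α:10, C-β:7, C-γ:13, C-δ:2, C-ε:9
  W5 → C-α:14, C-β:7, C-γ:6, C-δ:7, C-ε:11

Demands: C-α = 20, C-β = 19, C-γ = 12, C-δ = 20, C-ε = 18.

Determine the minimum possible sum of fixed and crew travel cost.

Open {W3, W4}: assign each demand point to its cheapest open site.
  C-α→W3 20×7=140, C-β→W4 19×7=133, C-γ→W3 12×3=36, C-δ→W4 20×2=40, C-ε→W3 18×2=36
  crew travel cost 385, fixed 103 → total 488.
Compare {W2, W3, W5}: crew travel cost 385 + fixed 132 = 517.
Compare {W3, W4, W5}: crew travel cost 385 + fixed 136 = 521.
Compare {W2, W3, W4}: crew travel cost 385 + fixed 140 = 525.
All other subsets cost ≥ 517. Minimum total cost: 488.

488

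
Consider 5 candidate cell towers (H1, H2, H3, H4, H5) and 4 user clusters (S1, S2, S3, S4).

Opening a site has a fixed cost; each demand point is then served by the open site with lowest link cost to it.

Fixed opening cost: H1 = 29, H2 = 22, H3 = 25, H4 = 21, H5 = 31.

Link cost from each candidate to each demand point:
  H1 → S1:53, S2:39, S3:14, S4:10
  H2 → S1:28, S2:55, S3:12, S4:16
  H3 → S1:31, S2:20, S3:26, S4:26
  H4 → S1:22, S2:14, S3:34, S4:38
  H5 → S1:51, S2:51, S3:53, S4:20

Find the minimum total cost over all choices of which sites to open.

Open {H2, H4}: assign each demand point to its cheapest open site.
  S1→H4 22, S2→H4 14, S3→H2 12, S4→H2 16
  link cost 64, fixed 43 → total 107.
Compare {H1, H4}: link cost 60 + fixed 50 = 110.
Compare {H2, H3}: link cost 76 + fixed 47 = 123.
Compare {H3}: link cost 103 + fixed 25 = 128.
All other subsets cost ≥ 110. Minimum total cost: 107.

107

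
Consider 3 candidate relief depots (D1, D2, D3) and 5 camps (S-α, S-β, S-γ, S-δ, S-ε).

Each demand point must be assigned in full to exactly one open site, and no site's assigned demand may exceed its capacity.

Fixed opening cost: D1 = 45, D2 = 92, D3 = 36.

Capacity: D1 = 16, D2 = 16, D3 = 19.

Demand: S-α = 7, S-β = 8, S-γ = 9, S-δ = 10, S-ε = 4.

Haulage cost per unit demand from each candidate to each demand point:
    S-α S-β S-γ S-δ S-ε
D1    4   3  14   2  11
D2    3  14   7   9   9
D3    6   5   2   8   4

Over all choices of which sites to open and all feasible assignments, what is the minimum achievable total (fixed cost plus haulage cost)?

Open {D1, D2, D3}; cheapest assignment that respects the capacities:
  D1 (cap 16, load 10): S-δ — cost 10×2 = 20
  D2 (cap 16, load 11): S-α, S-ε — cost 7×3 + 4×9 = 57
  D3 (cap 19, load 17): S-β, S-γ — cost 8×5 + 9×2 = 58
  Shipping 135, fixed 173 → total 308.
  Any other capacity-feasible assignment to {D1, D2, D3} ships for at least 135.
Total demand is 38 and no other set of sites has combined capacity ≥ 38, so {D1, D2, D3} is the only feasible choice of open sites. Minimum: 308.

308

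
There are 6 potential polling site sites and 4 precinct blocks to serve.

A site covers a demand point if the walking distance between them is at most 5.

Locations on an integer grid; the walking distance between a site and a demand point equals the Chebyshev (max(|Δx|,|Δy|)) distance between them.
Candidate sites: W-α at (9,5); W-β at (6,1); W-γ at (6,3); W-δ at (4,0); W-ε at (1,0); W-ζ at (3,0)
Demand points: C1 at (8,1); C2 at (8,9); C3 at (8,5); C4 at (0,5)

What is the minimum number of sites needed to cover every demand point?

2

Coverage sets (demand points within 5 of each site):
  W-α: {C1, C2, C3}
  W-β: {C1, C3}
  W-γ: {C1, C3}
  W-δ: {C1, C3, C4}
  W-ε: {C4}
  W-ζ: {C1, C3, C4}
No single site covers all 4 demand points.
But {W-α, W-δ} covers everything, so the minimum is 2.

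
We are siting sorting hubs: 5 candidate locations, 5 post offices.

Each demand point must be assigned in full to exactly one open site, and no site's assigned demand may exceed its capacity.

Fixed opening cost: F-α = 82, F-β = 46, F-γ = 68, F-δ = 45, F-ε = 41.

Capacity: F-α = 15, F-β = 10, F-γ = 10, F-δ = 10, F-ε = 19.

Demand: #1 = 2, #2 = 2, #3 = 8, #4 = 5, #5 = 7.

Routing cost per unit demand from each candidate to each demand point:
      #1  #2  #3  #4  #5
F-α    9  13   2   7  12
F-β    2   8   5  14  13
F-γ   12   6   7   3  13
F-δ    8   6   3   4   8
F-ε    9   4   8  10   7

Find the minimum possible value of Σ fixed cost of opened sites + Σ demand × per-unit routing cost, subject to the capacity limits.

233

Open {F-δ, F-ε}; cheapest assignment that respects the capacities:
  F-δ (cap 10, load 10): #1, #3 — cost 2×8 + 8×3 = 40
  F-ε (cap 19, load 14): #2, #4, #5 — cost 2×4 + 5×10 + 7×7 = 107
  Shipping 147, fixed 86 → total 233.
  Any other capacity-feasible assignment to {F-δ, F-ε} ships for at least 147.
Compare {F-β, F-ε}: its best feasible assignment gives total 238.
Compare {F-α, F-ε}: its best feasible assignment gives total 249.
Every other set of open sites that can feasibly serve all demand totals ≥ 238 even under its best assignment. Minimum: 233.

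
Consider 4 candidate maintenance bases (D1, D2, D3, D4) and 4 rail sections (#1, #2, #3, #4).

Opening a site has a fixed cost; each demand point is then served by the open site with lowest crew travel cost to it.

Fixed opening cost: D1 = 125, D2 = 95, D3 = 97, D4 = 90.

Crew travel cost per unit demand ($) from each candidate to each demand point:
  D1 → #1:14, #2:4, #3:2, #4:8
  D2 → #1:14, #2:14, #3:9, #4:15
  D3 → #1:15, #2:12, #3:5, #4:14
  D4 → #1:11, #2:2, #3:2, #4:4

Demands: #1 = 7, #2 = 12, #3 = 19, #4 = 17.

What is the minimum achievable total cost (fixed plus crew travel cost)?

297

Open {D4}: assign each demand point to its cheapest open site.
  #1→D4 7×11=77, #2→D4 12×2=24, #3→D4 19×2=38, #4→D4 17×4=68
  crew travel cost 207, fixed 90 → total 297.
Compare {D2, D4}: crew travel cost 207 + fixed 185 = 392.
Compare {D3, D4}: crew travel cost 207 + fixed 187 = 394.
Compare {D1, D4}: crew travel cost 207 + fixed 215 = 422.
All other subsets cost ≥ 392. Minimum total cost: 297.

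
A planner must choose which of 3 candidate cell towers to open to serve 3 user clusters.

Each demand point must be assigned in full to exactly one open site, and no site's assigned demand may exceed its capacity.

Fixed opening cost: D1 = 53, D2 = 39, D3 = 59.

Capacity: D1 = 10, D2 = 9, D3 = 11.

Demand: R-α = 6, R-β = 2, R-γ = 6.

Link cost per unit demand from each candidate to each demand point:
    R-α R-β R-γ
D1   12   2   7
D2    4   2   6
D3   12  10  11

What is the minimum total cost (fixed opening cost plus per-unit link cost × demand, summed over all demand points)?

Open {D1, D2}; cheapest assignment that respects the capacities:
  D1 (cap 10, load 8): R-β, R-γ — cost 2×2 + 6×7 = 46
  D2 (cap 9, load 6): R-α — cost 6×4 = 24
  Shipping 70, fixed 92 → total 162.
  Any other capacity-feasible assignment to {D1, D2} ships for at least 70.
Compare {D2, D3}: its best feasible assignment gives total 192.
Compare {D1, D2, D3}: its best feasible assignment gives total 221.
Every other set of open sites that can feasibly serve all demand totals ≥ 192 even under its best assignment. Minimum: 162.

162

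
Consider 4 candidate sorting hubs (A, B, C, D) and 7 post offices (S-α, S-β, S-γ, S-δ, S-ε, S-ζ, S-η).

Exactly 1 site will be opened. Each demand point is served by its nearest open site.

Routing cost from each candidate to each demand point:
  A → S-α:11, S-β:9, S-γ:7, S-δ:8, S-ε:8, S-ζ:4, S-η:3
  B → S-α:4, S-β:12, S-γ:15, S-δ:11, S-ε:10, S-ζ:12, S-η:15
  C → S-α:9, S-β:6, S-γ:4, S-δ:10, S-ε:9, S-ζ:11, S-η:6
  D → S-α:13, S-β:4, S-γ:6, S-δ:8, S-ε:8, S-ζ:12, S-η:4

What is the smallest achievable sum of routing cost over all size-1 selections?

50

Open {A}.
  S-α→A 11, S-β→A 9, S-γ→A 7, S-δ→A 8, S-ε→A 8, S-ζ→A 4, S-η→A 3  ⇒ total 50.
Compare {C}: total 55.
Compare {D}: total 55.
No size-1 selection does better; minimum is 50.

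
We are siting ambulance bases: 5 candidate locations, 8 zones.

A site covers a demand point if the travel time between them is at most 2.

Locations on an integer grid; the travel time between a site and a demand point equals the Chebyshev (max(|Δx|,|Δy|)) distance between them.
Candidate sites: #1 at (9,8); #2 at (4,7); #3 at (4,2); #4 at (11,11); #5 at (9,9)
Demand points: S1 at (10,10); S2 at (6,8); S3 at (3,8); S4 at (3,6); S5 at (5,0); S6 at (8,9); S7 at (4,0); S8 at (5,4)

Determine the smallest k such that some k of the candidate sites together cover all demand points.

3

Coverage sets (demand points within 2 of each site):
  #1: {S1, S6}
  #2: {S2, S3, S4}
  #3: {S5, S7, S8}
  #4: {S1}
  #5: {S1, S6}
No 2 sites suffice: every size-2 union leaves at least one demand point uncovered.
But {#1, #2, #3} covers everything, so the minimum is 3.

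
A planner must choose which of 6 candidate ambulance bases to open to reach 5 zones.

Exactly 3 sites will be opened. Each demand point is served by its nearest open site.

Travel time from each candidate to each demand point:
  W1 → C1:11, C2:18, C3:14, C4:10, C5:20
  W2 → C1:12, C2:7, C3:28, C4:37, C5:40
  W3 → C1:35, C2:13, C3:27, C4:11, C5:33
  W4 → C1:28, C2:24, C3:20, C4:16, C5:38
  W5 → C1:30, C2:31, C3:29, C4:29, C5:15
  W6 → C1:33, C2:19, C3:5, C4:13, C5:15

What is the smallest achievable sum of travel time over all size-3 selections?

48

Open {W1, W2, W6}.
  C1→W1 11, C2→W2 7, C3→W6 5, C4→W1 10, C5→W6 15  ⇒ total 48.
Compare {W2, W3, W6}: total 50.
Compare {W2, W4, W6}: total 52.
No size-3 selection does better; minimum is 48.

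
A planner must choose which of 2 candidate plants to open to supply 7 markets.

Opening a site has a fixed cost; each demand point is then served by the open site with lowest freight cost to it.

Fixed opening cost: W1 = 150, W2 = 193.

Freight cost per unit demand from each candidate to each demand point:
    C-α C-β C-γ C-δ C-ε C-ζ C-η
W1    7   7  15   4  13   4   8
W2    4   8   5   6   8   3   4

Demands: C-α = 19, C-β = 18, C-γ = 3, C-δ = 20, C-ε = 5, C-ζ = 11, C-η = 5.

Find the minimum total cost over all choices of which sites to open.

Open {W2}: assign each demand point to its cheapest open site.
  C-α→W2 19×4=76, C-β→W2 18×8=144, C-γ→W2 3×5=15, C-δ→W2 20×6=120, C-ε→W2 5×8=40, C-ζ→W2 11×3=33, C-η→W2 5×4=20
  freight cost 448, fixed 193 → total 641.
Compare {W1}: freight cost 533 + fixed 150 = 683.
Compare {W1, W2}: freight cost 390 + fixed 343 = 733.

641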